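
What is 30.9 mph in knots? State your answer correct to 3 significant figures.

1 mph = 0.868976 kn.
Thus 30.9 × 0.868976 ≈ 26.9 kn.

26.9 knots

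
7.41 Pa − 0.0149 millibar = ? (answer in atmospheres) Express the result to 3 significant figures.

7.41 Pa = 7.31310 × 10^-5 atm and 0.0149 mbar = 1.47052 × 10^-5 atm.
7.31310 × 10^-5 − 1.47052 × 10^-5 ≈ 5.84 × 10^-5 atm.

5.84 × 10^-5 atmospheres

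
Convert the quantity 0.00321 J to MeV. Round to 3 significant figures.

2.00e+10 MeV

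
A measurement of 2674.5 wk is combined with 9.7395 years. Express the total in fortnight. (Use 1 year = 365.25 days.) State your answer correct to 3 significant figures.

1590 fortnight

2674.5 wk = 1337.25 fortnight and 9.7395 yr = 254.097 fortnight.
1337.25 + 254.097 ≈ 1590 fortnight.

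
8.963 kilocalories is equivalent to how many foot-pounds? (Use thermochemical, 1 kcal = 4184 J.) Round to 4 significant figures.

27660 foot-pounds

1 kcal = 3085.96 ft·lbf.
Then 8.963 × 3085.96 ≈ 27660 ft·lbf.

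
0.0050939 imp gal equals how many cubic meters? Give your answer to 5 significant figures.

1 imp gal = 0.00454609 cubic meters.
Then 0.0050939 × 0.00454609 ≈ 2.3157e-5 m³.

2.3157e-5 cubic meters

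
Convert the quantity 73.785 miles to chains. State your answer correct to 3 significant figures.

1 mile = 80.0000 chains.
Thus 73.785 × 80.0000 ≈ 5900 chain.

5900 chain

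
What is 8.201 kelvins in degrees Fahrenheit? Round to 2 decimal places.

K = (°F + 459.67) × 5/9.
Applying the formula gives -444.91 °F.

-444.91 °F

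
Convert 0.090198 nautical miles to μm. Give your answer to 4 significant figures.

1.670 × 10^8 μm

1 nautical mile = 1.85200 × 10^9 micrometers.
So 0.090198 × 1.85200 × 10^9 ≈ 1.670 × 10^8 μm.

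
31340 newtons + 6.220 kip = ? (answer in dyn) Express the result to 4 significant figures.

5.901 × 10^9 dyn

31340 N = 3.13400 × 10^9 dyn and 6.220 kip = 2.76679 × 10^9 dyn.
3.13400 × 10^9 + 2.76679 × 10^9 ≈ 5.901 × 10^9 dyn.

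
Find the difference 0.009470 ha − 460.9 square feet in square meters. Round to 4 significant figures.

0.009470 ha = 94.7000 m² and 460.9 ft² = 42.8190 m².
94.7000 − 42.8190 ≈ 51.88 m².

51.88 m²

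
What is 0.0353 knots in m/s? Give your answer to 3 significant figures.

1 knot = 0.514444 meters per second.
0.0353 × 0.514444 ≈ 0.0182 m/s.

0.0182 meters per second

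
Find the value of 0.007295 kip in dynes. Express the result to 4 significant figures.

1 kip = 4.44822 × 10^8 dyn.
So 0.007295 × 4.44822 × 10^8 ≈ 3.245 × 10^6 dyn.

3.245 × 10^6 dyn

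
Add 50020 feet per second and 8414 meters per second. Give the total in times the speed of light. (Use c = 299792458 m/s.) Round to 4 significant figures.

7.892 × 10^-5 times the speed of light

50020 ft/s = 5.08555 × 10^-5 c and 8414 m/s = 2.80661 × 10^-5 c.
5.08555 × 10^-5 + 2.80661 × 10^-5 ≈ 7.892 × 10^-5 c.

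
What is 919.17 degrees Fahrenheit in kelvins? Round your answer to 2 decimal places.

766.02 kelvins

K = (°F + 459.67) × 5/9.
Applying the formula gives 766.02 K.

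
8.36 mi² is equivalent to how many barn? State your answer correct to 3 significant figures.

1 mi² = 2.58999 × 10^34 barn.
Then 8.36 × 2.58999 × 10^34 ≈ 2.17 × 10^35 barn.

2.17 × 10^35 barn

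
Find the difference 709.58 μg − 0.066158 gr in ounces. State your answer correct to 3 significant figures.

-0.000126 oz

709.58 μg = 2.50297e-5 oz and 0.066158 gr = 0.000151218 oz.
2.50297e-5 − 0.000151218 ≈ -0.000126 oz.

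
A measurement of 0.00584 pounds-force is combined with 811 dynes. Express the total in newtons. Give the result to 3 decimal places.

0.00584 lbf = 0.0259776 N and 811 dyn = 0.00811000 N.
0.0259776 + 0.00811000 ≈ 0.034 N.

0.034 N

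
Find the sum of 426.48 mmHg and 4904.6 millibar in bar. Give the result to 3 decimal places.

5.473 bar

426.48 mmHg = 0.568593 bar and 4904.6 mbar = 4.90460 bar.
0.568593 + 4.90460 ≈ 5.473 bar.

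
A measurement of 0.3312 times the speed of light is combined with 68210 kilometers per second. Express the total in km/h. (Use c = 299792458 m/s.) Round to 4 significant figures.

6.030e+8 kilometers per hour

0.3312 c = 3.57449e+8 km/h and 68210 km/s = 2.45556e+8 km/h.
3.57449e+8 + 2.45556e+8 ≈ 6.030e+8 km/h.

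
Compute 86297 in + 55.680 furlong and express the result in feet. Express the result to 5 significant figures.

86297 in = 7191.42 ft and 55.680 furlong = 36748.8 ft.
7191.42 + 36748.8 ≈ 43940 ft.

43940 ft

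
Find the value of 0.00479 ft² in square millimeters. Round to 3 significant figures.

1 ft² = 92903.0 mm².
Then 0.00479 × 92903.0 ≈ 445 mm².

445 mm²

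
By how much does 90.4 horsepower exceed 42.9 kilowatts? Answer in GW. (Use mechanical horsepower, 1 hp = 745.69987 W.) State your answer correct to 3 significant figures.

90.4 hp = 6.74113e-5 GW and 42.9 kW = 4.29000e-5 GW.
6.74113e-5 − 4.29000e-5 ≈ 2.45e-5 GW.

2.45e-5 GW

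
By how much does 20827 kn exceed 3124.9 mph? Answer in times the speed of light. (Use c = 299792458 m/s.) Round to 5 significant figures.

3.1079 × 10^-5 c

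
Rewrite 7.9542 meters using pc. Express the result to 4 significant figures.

2.578 × 10^-16 parsecs

1 meter = 3.24078 × 10^-17 parsecs.
So 7.9542 × 3.24078 × 10^-17 ≈ 2.578 × 10^-16 pc.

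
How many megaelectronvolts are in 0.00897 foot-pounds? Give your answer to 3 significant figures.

1 ft·lbf = 8.46235 × 10^12 MeV.
0.00897 × 8.46235 × 10^12 ≈ 7.59 × 10^10 MeV.

7.59 × 10^10 megaelectronvolts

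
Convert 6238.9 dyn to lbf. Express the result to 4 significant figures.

1 dyn = 2.24809e-6 pounds-force.
Then 6238.9 × 2.24809e-6 ≈ 0.01403 lbf.

0.01403 pounds-force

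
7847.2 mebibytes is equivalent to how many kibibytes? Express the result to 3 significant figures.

1 mebibyte = 1024.00 KiB.
7847.2 × 1024.00 ≈ 8.04e+6 KiB.

8.04e+6 kibibytes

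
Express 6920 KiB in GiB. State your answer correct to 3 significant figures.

0.00660 GiB

1 KiB = 9.53674e-7 gibibytes.
6920 × 9.53674e-7 ≈ 0.00660 GiB.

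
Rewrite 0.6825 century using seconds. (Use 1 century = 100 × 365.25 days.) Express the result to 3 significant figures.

2.15 × 10^9 s

1 century = 3.15576 × 10^9 s.
0.6825 × 3.15576 × 10^9 ≈ 2.15 × 10^9 s.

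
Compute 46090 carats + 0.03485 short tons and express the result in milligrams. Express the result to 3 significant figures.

46090 ct = 9.21800e+6 mg and 0.03485 short ton = 3.16154e+7 mg.
9.21800e+6 + 3.16154e+7 ≈ 4.08e+7 mg.

4.08e+7 mg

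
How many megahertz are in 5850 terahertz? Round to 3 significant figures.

5.85 × 10^9 MHz

1 THz = 1.00000 × 10^6 MHz.
5850 × 1.00000 × 10^6 ≈ 5.85 × 10^9 MHz.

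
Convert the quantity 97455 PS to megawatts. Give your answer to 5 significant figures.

1 metric horsepower = 0.000735499 megawatts.
Thus 97455 × 0.000735499 ≈ 71.678 MW.

71.678 MW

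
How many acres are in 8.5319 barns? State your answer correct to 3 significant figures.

2.11e-31 acres

1 barn = 2.47105e-32 acre.
So 8.5319 × 2.47105e-32 ≈ 2.11e-31 acre.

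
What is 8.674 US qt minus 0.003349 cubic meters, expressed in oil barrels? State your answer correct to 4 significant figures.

0.03057 oil barrels

8.674 US qt = 0.0516310 bbl and 0.003349 m³ = 0.0210646 bbl.
0.0516310 − 0.0210646 ≈ 0.03057 bbl.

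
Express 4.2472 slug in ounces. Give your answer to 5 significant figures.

2186.4 oz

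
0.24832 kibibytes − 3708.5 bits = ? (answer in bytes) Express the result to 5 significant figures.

-209.28 bytes

0.24832 KiB = 254.2797 B and 3708.5 bit = 463.5625 B.
254.2797 − 463.5625 ≈ -209.28 B.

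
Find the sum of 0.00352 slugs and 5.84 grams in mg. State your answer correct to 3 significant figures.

0.00352 slug = 51370.5 mg and 5.84 g = 5840.00 mg.
51370.5 + 5840.00 ≈ 57200 mg.

57200 mg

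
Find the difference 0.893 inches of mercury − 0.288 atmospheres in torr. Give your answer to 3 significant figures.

0.893 inHg = 22.6822 torr and 0.288 atm = 218.880 torr.
22.6822 − 218.880 ≈ -196 torr.

-196 torr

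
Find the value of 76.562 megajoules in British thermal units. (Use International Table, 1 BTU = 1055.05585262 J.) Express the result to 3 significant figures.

1 megajoule = 947.817 British thermal units.
Thus 76.562 × 947.817 ≈ 72600 BTU.

72600 BTU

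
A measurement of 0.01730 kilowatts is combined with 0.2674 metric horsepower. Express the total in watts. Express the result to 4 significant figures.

214.0 W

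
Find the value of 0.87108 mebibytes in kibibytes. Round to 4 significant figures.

1 MiB = 1024.00 KiB.
0.87108 × 1024.00 ≈ 892.0 KiB.

892.0 KiB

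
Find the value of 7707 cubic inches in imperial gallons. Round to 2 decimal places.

27.78 imperial gallons

1 in³ = 0.00360465 imp gal.
Then 7707 × 0.00360465 ≈ 27.78 imp gal.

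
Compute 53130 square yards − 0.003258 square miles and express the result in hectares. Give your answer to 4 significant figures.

53130 yd² = 4.44234 ha and 0.003258 mi² = 0.843818 ha.
4.44234 − 0.843818 ≈ 3.599 ha.

3.599 ha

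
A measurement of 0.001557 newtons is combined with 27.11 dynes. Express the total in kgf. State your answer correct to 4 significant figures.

0.0001864 kilograms-force

0.001557 N = 0.000158770 kgf and 27.11 dyn = 2.76445e-5 kgf.
0.000158770 + 2.76445e-5 ≈ 0.0001864 kgf.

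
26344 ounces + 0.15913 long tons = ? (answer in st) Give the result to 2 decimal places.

143.07 st

26344 oz = 117.607 st and 0.15913 long ton = 25.4608 st.
117.607 + 25.4608 ≈ 143.07 st.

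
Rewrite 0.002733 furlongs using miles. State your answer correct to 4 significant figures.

0.0003416 mi

1 furlong = 0.125000 mi.
Then 0.002733 × 0.125000 ≈ 0.0003416 mi.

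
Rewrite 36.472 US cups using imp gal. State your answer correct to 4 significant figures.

1 US cup = 0.0520421 imp gal.
So 36.472 × 0.0520421 ≈ 1.898 imp gal.

1.898 imperial gallons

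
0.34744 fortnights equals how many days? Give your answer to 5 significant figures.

1 fortnight = 14.0000 d.
Then 0.34744 × 14.0000 ≈ 4.8642 d.

4.8642 d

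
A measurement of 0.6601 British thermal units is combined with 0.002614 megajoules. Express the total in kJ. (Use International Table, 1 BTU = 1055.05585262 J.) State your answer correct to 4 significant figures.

3.310 kilojoules

0.6601 BTU = 0.696442 kJ and 0.002614 MJ = 2.61400 kJ.
0.696442 + 2.61400 ≈ 3.310 kJ.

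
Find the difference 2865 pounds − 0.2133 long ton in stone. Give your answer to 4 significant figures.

2865 lb = 204.643 st and 0.2133 long ton = 34.1280 st.
204.643 − 34.1280 ≈ 170.5 st.

170.5 st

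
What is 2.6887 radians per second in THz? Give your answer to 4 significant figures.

4.279 × 10^-13 THz

1 rad/s = 1.59155 × 10^-13 terahertz.
2.6887 × 1.59155 × 10^-13 ≈ 4.279 × 10^-13 THz.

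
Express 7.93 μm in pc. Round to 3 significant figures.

1 μm = 3.24078e-23 parsecs.
Thus 7.93 × 3.24078e-23 ≈ 2.57e-22 pc.

2.57e-22 parsecs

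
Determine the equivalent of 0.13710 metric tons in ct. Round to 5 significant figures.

1 t = 5.00000e+6 carats.
Then 0.13710 × 5.00000e+6 ≈ 685500 ct.

685500 carats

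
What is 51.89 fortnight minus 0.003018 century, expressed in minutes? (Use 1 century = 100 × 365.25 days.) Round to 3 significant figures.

51.89 fortnight = 1.04610 × 10^6 min and 0.003018 century = 158735 min.
1.04610 × 10^6 − 158735 ≈ 887000 min.

887000 min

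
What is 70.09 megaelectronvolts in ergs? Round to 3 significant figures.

0.000112 ergs

1 MeV = 1.60218e-6 erg.
So 70.09 × 1.60218e-6 ≈ 0.000112 erg.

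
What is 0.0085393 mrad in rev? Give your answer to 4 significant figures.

1 milliradian = 0.000159155 rev.
Then 0.0085393 × 0.000159155 ≈ 1.359e-6 rev.

1.359e-6 revolutions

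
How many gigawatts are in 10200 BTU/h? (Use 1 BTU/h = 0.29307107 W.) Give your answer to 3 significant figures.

1 BTU/h = 2.93071e-10 gigawatts.
So 10200 × 2.93071e-10 ≈ 2.99e-6 GW.

2.99e-6 gigawatts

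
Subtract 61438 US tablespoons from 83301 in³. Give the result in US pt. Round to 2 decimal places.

964.95 US pints

83301 in³ = 2884.8831 US pt and 61438 US tbsp = 1919.9375 US pt.
2884.8831 − 1919.9375 ≈ 964.95 US pt.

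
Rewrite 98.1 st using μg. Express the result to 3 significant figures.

1 st = 6.35029 × 10^9 micrograms.
98.1 × 6.35029 × 10^9 ≈ 6.23 × 10^11 μg.

6.23 × 10^11 micrograms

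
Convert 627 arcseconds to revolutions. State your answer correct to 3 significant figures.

0.000484 rev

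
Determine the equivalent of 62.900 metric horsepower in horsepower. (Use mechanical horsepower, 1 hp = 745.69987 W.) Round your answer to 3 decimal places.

62.040 horsepower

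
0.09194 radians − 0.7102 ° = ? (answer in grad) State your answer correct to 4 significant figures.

5.064 grad

0.09194 rad = 5.85308 grad and 0.7102 ° = 0.789111 grad.
5.85308 − 0.789111 ≈ 5.064 grad.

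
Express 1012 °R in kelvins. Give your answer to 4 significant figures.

°R = K × 9/5.
Applying the formula gives 562.2 K.

562.2 K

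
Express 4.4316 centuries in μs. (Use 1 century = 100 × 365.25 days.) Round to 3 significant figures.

1.40 × 10^16 microseconds

1 century = 3.15576 × 10^15 μs.
Then 4.4316 × 3.15576 × 10^15 ≈ 1.40 × 10^16 μs.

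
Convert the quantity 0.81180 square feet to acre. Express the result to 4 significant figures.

1 square foot = 2.29568e-5 acres.
So 0.81180 × 2.29568e-5 ≈ 1.864e-5 acre.

1.864e-5 acres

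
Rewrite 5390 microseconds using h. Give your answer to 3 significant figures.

1 μs = 2.77778 × 10^-10 hours.
Thus 5390 × 2.77778 × 10^-10 ≈ 1.50 × 10^-6 h.

1.50 × 10^-6 hours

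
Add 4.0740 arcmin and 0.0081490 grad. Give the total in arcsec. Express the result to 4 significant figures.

270.8 arcseconds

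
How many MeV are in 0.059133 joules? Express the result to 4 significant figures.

3.691 × 10^11 MeV

1 J = 6.24151 × 10^12 MeV.
Thus 0.059133 × 6.24151 × 10^12 ≈ 3.691 × 10^11 MeV.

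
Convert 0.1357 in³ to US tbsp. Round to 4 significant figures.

1 cubic inch = 1.10823 US tbsp.
0.1357 × 1.10823 ≈ 0.1504 US tbsp.

0.1504 US tbsp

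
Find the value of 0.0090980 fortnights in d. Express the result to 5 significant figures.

1 fortnight = 14.0000 d.
Thus 0.0090980 × 14.0000 ≈ 0.12737 d.

0.12737 d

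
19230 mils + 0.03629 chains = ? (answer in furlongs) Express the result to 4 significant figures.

0.006057 furlong

19230 mil = 0.00242803 furlong and 0.03629 chain = 0.00362900 furlong.
0.00242803 + 0.00362900 ≈ 0.006057 furlong.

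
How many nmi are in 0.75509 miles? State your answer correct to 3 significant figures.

0.656 nmi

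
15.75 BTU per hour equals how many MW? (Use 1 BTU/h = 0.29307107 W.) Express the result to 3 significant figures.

4.62 × 10^-6 MW

1 BTU/h = 2.93071 × 10^-7 MW.
Then 15.75 × 2.93071 × 10^-7 ≈ 4.62 × 10^-6 MW.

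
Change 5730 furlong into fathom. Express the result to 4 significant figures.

630300 fathoms

1 furlong = 110.000 fathoms.
So 5730 × 110.000 ≈ 630300 fathom.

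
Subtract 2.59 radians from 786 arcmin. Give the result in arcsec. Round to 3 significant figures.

-487000 arcseconds

786 arcmin = 47160.0 arcsec and 2.59 rad = 534226 arcsec.
47160.0 − 534226 ≈ -487000 arcsec.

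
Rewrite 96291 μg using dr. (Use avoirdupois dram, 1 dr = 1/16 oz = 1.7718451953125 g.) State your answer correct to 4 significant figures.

0.05435 dr

1 microgram = 5.64383 × 10^-7 dr.
Thus 96291 × 5.64383 × 10^-7 ≈ 0.05435 dr.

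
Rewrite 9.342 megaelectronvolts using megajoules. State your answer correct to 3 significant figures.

1 megaelectronvolt = 1.60218e-19 megajoules.
Thus 9.342 × 1.60218e-19 ≈ 1.50e-18 MJ.

1.50e-18 MJ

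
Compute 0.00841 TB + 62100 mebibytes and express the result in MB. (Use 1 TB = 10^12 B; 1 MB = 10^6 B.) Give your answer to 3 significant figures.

73500 MB

0.00841 TB = 8410.00 MB and 62100 MiB = 65116.6 MB.
8410.00 + 65116.6 ≈ 73500 MB.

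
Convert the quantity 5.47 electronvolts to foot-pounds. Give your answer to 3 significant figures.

6.46 × 10^-19 foot-pounds

1 eV = 1.18170 × 10^-19 ft·lbf.
Then 5.47 × 1.18170 × 10^-19 ≈ 6.46 × 10^-19 ft·lbf.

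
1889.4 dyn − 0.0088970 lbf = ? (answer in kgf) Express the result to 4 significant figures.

-0.002109 kgf

1889.4 dyn = 0.00192665 kgf and 0.0088970 lbf = 0.00403561 kgf.
0.00192665 − 0.00403561 ≈ -0.002109 kgf.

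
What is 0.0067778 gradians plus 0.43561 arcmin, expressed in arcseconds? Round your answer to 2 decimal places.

48.10 arcsec

0.0067778 grad = 21.9601 arcsec and 0.43561 arcmin = 26.1366 arcsec.
21.9601 + 26.1366 ≈ 48.10 arcsec.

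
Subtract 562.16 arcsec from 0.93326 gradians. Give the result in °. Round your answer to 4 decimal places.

0.93326 grad = 0.839934 ° and 562.16 arcsec = 0.156156 °.
0.839934 − 0.156156 ≈ 0.6838 °.

0.6838 °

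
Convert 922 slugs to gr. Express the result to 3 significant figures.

2.08e+8 gr

1 slug = 225218 gr.
Thus 922 × 225218 ≈ 2.08e+8 gr.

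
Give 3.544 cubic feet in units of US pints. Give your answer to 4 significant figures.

212.1 US pt

1 ft³ = 59.8442 US pt.
Thus 3.544 × 59.8442 ≈ 212.1 US pt.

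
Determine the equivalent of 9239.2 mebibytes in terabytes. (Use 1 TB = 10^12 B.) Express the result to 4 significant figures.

1 mebibyte = 1.04858 × 10^-6 TB.
9239.2 × 1.04858 × 10^-6 ≈ 0.009688 TB.

0.009688 TB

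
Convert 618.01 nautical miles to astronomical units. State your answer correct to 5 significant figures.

7.6509e-6 au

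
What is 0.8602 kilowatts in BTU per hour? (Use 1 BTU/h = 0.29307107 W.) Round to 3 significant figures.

2940 BTU/h

1 kilowatt = 3412.14 BTU/h.
Then 0.8602 × 3412.14 ≈ 2940 BTU/h.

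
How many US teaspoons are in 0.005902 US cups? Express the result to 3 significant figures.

1 US cup = 48.0000 US teaspoons.
So 0.005902 × 48.0000 ≈ 0.283 US tsp.

0.283 US tsp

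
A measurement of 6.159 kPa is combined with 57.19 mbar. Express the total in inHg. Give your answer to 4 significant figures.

6.159 kPa = 1.81875 inHg and 57.19 mbar = 1.68882 inHg.
1.81875 + 1.68882 ≈ 3.508 inHg.

3.508 inHg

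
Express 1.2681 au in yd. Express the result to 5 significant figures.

1 astronomical unit = 1.63602e+11 yd.
Then 1.2681 × 1.63602e+11 ≈ 2.0746e+11 yd.

2.0746e+11 yd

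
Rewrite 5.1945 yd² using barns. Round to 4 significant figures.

1 square yard = 8.36127 × 10^27 barn.
Thus 5.1945 × 8.36127 × 10^27 ≈ 4.343 × 10^28 barn.

4.343 × 10^28 barn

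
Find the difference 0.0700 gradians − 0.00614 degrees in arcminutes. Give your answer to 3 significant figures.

3.41 arcmin

0.0700 grad = 3.78000 arcmin and 0.00614 ° = 0.368400 arcmin.
3.78000 − 0.368400 ≈ 3.41 arcmin.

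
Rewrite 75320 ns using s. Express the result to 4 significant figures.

7.532e-5 seconds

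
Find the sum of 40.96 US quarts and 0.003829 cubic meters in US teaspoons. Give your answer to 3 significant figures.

40.96 US qt = 7864.32 US tsp and 0.003829 m³ = 776.843 US tsp.
7864.32 + 776.843 ≈ 8640 US tsp.

8640 US tsp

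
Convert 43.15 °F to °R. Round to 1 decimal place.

502.8 degrees Rankine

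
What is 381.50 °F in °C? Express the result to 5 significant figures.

194.17 degrees Celsius

°C = (°F − 32) × 5/9.
Applying the formula gives 194.17 °C.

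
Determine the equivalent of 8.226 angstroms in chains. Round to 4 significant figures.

4.089e-11 chains

1 Å = 4.97097e-12 chains.
8.226 × 4.97097e-12 ≈ 4.089e-11 chain.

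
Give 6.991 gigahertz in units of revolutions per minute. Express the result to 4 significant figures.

4.195 × 10^11 revolutions per minute

1 GHz = 6.00000 × 10^10 rpm.
Thus 6.991 × 6.00000 × 10^10 ≈ 4.195 × 10^11 rpm.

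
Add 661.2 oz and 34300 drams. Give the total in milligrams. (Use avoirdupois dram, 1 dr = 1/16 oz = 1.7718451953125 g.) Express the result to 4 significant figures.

7.952 × 10^7 mg

661.2 oz = 1.87447 × 10^7 mg and 34300 dr = 6.07743 × 10^7 mg.
1.87447 × 10^7 + 6.07743 × 10^7 ≈ 7.952 × 10^7 mg.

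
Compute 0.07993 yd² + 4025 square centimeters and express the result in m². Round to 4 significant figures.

0.4693 square meters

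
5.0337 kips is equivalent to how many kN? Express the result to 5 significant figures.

22.391 kN

1 kip = 4.44822 kilonewtons.
5.0337 × 4.44822 ≈ 22.391 kN.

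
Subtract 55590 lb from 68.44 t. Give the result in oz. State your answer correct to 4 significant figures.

68.44 t = 2.41415 × 10^6 oz and 55590 lb = 889440 oz.
2.41415 × 10^6 − 889440 ≈ 1.525 × 10^6 oz.

1.525 × 10^6 oz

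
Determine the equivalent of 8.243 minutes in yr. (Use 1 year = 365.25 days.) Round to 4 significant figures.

1 min = 1.90129e-6 years.
Then 8.243 × 1.90129e-6 ≈ 1.567e-5 yr.

1.567e-5 yr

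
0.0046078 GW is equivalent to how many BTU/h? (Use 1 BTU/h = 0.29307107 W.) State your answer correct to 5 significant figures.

1 gigawatt = 3.41214 × 10^9 BTU per hour.
Then 0.0046078 × 3.41214 × 10^9 ≈ 1.5722 × 10^7 BTU/h.

1.5722 × 10^7 BTU/h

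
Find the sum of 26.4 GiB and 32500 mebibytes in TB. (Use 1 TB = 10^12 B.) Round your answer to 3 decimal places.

26.4 GiB = 0.0283468 TB and 32500 MiB = 0.0340787 TB.
0.0283468 + 0.0340787 ≈ 0.062 TB.

0.062 terabytes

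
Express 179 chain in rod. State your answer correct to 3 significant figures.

716 rod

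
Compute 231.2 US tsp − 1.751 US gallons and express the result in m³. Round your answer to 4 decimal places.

231.2 US tsp = 0.00113957 m³ and 1.751 US gal = 0.00662826 m³.
0.00113957 − 0.00662826 ≈ -0.0055 m³.

-0.0055 cubic meters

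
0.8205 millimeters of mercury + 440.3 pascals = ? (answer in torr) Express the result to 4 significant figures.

4.123 torr

0.8205 mmHg = 0.820500 torr and 440.3 Pa = 3.30252 torr.
0.820500 + 3.30252 ≈ 4.123 torr.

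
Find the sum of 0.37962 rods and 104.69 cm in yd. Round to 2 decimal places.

3.23 yards

0.37962 rod = 2.08791 yd and 104.69 cm = 1.14490 yd.
2.08791 + 1.14490 ≈ 3.23 yd.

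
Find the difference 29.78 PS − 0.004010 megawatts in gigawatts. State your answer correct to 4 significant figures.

1.789e-5 GW

29.78 PS = 2.19032e-5 GW and 0.004010 MW = 4.01000e-6 GW.
2.19032e-5 − 4.01000e-6 ≈ 1.789e-5 GW.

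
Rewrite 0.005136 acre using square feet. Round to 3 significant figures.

224 square feet

1 acre = 43560.0 square feet.
Thus 0.005136 × 43560.0 ≈ 224 ft².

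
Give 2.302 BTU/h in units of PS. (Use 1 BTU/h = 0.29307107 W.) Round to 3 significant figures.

0.000917 metric horsepower

1 BTU per hour = 0.000398466 metric horsepower.
Thus 2.302 × 0.000398466 ≈ 0.000917 PS.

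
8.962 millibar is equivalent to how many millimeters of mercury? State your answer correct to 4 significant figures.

1 millibar = 0.750062 millimeters of mercury.
Then 8.962 × 0.750062 ≈ 6.722 mmHg.

6.722 millimeters of mercury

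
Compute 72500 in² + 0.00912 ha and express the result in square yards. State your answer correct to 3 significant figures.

165 square yards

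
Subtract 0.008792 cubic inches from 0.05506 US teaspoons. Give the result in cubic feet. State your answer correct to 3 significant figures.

4.50e-6 ft³

0.05506 US tsp = 9.58392e-6 ft³ and 0.008792 in³ = 5.08796e-6 ft³.
9.58392e-6 − 5.08796e-6 ≈ 4.50e-6 ft³.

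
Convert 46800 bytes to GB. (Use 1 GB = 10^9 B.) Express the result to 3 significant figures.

4.68e-5 GB

1 B = 1.00000e-9 gigabytes.
So 46800 × 1.00000e-9 ≈ 4.68e-5 GB.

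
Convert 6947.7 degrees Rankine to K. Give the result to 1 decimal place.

3859.8 kelvins

°R = K × 9/5.
Applying the formula gives 3859.8 K.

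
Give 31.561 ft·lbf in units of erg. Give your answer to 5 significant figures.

4.2791 × 10^8 erg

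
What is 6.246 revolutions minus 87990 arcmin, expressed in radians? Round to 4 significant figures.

6.246 rev = 39.2448 rad and 87990 arcmin = 25.5953 rad.
39.2448 − 25.5953 ≈ 13.65 rad.

13.65 radians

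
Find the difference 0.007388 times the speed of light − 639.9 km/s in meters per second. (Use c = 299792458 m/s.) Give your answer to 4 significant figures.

1.575e+6 meters per second

0.007388 c = 2.21487e+6 m/s and 639.9 km/s = 639900 m/s.
2.21487e+6 − 639900 ≈ 1.575e+6 m/s.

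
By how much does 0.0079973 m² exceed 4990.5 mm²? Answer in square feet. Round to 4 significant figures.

0.03236 square feet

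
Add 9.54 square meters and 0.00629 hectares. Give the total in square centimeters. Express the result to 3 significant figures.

724000 cm²

9.54 m² = 95400.0 cm² and 0.00629 ha = 629000 cm².
95400.0 + 629000 ≈ 724000 cm².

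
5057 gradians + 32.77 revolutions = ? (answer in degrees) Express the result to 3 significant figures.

16300 °

5057 grad = 4551.30 ° and 32.77 rev = 11797.2 °.
4551.30 + 11797.2 ≈ 16300 °.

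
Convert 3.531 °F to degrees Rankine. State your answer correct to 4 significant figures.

463.2 degrees Rankine

°R = °F + 459.67.
Applying the formula gives 463.2 °R.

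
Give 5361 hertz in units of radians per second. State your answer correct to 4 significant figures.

33680 rad/s

1 Hz = 6.28319 radians per second.
So 5361 × 6.28319 ≈ 33680 rad/s.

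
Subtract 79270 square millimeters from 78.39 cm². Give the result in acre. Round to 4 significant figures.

78.39 cm² = 1.93706 × 10^-6 acre and 79270 mm² = 1.95880 × 10^-5 acre.
1.93706 × 10^-6 − 1.95880 × 10^-5 ≈ -1.765 × 10^-5 acre.

-1.765 × 10^-5 acres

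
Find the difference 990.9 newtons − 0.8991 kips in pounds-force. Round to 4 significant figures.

-676.3 pounds-force

990.9 N = 222.763 lbf and 0.8991 kip = 899.100 lbf.
222.763 − 899.100 ≈ -676.3 lbf.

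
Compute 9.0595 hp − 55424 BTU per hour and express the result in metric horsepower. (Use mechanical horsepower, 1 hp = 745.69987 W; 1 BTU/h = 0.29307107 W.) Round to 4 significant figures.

9.0595 hp = 9.18515 PS and 55424 BTU/h = 22.0846 PS.
9.18515 − 22.0846 ≈ -12.90 PS.

-12.90 PS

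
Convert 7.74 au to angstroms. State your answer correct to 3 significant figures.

1.16e+22 angstroms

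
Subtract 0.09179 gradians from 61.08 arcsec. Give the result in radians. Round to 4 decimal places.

-0.0011 radians

61.08 arcsec = 0.000296124 rad and 0.09179 grad = 0.00144183 rad.
0.000296124 − 0.00144183 ≈ -0.0011 rad.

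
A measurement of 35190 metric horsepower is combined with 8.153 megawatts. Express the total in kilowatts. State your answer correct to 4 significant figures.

35190 PS = 25882.2 kW and 8.153 MW = 8153.00 kW.
25882.2 + 8153.00 ≈ 34040 kW.

34040 kW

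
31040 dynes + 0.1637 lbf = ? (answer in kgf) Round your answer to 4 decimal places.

0.1059 kilograms-force

31040 dyn = 0.0316520 kgf and 0.1637 lbf = 0.0742531 kgf.
0.0316520 + 0.0742531 ≈ 0.1059 kgf.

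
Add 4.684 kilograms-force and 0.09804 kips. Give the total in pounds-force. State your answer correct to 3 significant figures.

108 lbf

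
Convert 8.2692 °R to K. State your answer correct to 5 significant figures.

°R = K × 9/5.
Applying the formula gives 4.5940 K.

4.5940 K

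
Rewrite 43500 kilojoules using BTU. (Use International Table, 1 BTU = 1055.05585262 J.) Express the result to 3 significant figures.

41200 BTU

1 kilojoule = 0.947817 British thermal units.
Then 43500 × 0.947817 ≈ 41200 BTU.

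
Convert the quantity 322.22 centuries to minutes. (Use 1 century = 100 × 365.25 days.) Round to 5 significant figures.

1.6947e+10 min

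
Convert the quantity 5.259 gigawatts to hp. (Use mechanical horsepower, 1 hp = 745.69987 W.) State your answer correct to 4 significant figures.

1 GW = 1.34102e+6 horsepower.
5.259 × 1.34102e+6 ≈ 7.052e+6 hp.

7.052e+6 hp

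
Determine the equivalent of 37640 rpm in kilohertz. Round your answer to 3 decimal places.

0.627 kilohertz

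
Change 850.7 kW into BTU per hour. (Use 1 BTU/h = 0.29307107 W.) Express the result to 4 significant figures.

1 kW = 3412.14 BTU/h.
Then 850.7 × 3412.14 ≈ 2.903e+6 BTU/h.

2.903e+6 BTU/h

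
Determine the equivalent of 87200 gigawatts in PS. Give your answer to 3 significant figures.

1 gigawatt = 1.35962 × 10^6 PS.
So 87200 × 1.35962 × 10^6 ≈ 1.19 × 10^11 PS.

1.19 × 10^11 PS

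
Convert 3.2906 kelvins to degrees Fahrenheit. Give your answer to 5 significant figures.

-453.75 degrees Fahrenheit

K = (°F + 459.67) × 5/9.
Applying the formula gives -453.75 °F.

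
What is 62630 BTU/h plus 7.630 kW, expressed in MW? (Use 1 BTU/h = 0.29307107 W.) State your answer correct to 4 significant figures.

0.02599 MW

62630 BTU/h = 0.01835504 MW and 7.630 kW = 0.007630000 MW.
0.01835504 + 0.007630000 ≈ 0.02599 MW.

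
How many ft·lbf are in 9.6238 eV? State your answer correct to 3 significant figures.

1.14e-18 ft·lbf

1 eV = 1.18170e-19 foot-pounds.
9.6238 × 1.18170e-19 ≈ 1.14e-18 ft·lbf.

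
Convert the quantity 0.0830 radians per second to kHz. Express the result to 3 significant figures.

1.32e-5 kHz

1 radian per second = 0.000159155 kilohertz.
0.0830 × 0.000159155 ≈ 1.32e-5 kHz.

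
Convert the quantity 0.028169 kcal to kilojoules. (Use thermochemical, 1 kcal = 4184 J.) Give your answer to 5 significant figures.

1 kcal = 4.18400 kilojoules.
0.028169 × 4.18400 ≈ 0.11786 kJ.

0.11786 kilojoules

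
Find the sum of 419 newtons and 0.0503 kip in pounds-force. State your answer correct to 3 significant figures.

419 N = 94.1949 lbf and 0.0503 kip = 50.3000 lbf.
94.1949 + 50.3000 ≈ 144 lbf.

144 lbf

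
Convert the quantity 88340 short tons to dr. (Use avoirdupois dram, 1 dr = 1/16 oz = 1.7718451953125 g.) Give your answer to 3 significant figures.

1 short ton = 512000 dr.
Thus 88340 × 512000 ≈ 4.52 × 10^10 dr.

4.52 × 10^10 dr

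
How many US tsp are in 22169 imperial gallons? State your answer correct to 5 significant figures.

1 imp gal = 922.330 US tsp.
So 22169 × 922.330 ≈ 2.0447 × 10^7 US tsp.

2.0447 × 10^7 US tsp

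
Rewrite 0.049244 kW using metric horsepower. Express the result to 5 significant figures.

1 kW = 1.35962 PS.
So 0.049244 × 1.35962 ≈ 0.066953 PS.

0.066953 metric horsepower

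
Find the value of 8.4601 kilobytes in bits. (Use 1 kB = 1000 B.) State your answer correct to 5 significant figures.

1 kB = 8000.00 bits.
8.4601 × 8000.00 ≈ 67681 bit.

67681 bit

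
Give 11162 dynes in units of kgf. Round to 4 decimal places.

1 dyn = 1.01972 × 10^-6 kgf.
So 11162 × 1.01972 × 10^-6 ≈ 0.0114 kgf.

0.0114 kgf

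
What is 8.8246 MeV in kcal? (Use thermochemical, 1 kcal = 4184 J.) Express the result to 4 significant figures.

1 megaelectronvolt = 3.82929e-17 kcal.
8.8246 × 3.82929e-17 ≈ 3.379e-16 kcal.

3.379e-16 kilocalories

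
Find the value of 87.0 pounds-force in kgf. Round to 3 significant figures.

1 pound-force = 0.453592 kilograms-force.
Thus 87.0 × 0.453592 ≈ 39.5 kgf.

39.5 kgf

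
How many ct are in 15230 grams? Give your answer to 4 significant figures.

76150 carats

1 gram = 5.00000 ct.
Then 15230 × 5.00000 ≈ 76150 ct.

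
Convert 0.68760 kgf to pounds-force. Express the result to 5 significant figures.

1.5159 pounds-force

1 kilogram-force = 2.20462 lbf.
So 0.68760 × 2.20462 ≈ 1.5159 lbf.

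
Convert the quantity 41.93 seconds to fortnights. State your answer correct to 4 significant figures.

3.466 × 10^-5 fortnight

1 second = 8.26720 × 10^-7 fortnight.
41.93 × 8.26720 × 10^-7 ≈ 3.466 × 10^-5 fortnight.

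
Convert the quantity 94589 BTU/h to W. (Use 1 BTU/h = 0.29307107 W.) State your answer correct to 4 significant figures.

27720 watts

1 BTU per hour = 0.293071 watts.
Thus 94589 × 0.293071 ≈ 27720 W.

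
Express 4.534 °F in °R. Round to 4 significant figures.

°R = °F + 459.67.
Applying the formula gives 464.2 °R.

464.2 °R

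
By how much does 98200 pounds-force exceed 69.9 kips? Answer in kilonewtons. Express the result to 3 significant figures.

126 kN

98200 lbf = 436.815 kN and 69.9 kip = 310.931 kN.
436.815 − 310.931 ≈ 126 kN.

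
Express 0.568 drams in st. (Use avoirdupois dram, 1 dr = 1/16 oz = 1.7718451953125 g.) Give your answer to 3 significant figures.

0.000158 st

1 dram = 0.000279018 st.
0.568 × 0.000279018 ≈ 0.000158 st.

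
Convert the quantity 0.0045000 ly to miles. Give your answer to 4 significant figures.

2.645e+10 miles

1 ly = 5.87863e+12 miles.
Thus 0.0045000 × 5.87863e+12 ≈ 2.645e+10 mi.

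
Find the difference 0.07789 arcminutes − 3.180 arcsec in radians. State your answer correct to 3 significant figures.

7.24e-6 rad

0.07789 arcmin = 2.26573e-5 rad and 3.180 arcsec = 1.54171e-5 rad.
2.26573e-5 − 1.54171e-5 ≈ 7.24e-6 rad.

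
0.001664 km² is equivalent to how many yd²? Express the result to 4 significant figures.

1 km² = 1.19599 × 10^6 yd².
Thus 0.001664 × 1.19599 × 10^6 ≈ 1990 yd².

1990 yd²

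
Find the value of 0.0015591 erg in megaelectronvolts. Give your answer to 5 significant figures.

1 erg = 624151 megaelectronvolts.
Thus 0.0015591 × 624151 ≈ 973.11 MeV.

973.11 MeV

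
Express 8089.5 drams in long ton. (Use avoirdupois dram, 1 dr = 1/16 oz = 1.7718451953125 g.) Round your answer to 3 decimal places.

1 dram = 1.74386e-6 long ton.
Thus 8089.5 × 1.74386e-6 ≈ 0.014 long ton.

0.014 long tons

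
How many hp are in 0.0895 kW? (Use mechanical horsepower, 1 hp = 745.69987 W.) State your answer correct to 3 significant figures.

1 kW = 1.34102 hp.
0.0895 × 1.34102 ≈ 0.120 hp.

0.120 horsepower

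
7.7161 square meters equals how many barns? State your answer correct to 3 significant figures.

1 square meter = 1.00000 × 10^28 barn.
7.7161 × 1.00000 × 10^28 ≈ 7.72 × 10^28 barn.

7.72 × 10^28 barn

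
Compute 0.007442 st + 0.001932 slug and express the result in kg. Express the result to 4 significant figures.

0.07545 kilograms

0.007442 st = 0.0472589 kg and 0.001932 slug = 0.0281954 kg.
0.0472589 + 0.0281954 ≈ 0.07545 kg.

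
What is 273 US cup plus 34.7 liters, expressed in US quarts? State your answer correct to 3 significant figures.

105 US quarts

273 US cup = 68.2500 US qt and 34.7 L = 36.6671 US qt.
68.2500 + 36.6671 ≈ 105 US qt.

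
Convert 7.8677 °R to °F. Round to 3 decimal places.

°R = °F + 459.67.
Applying the formula gives -451.802 °F.

-451.802 degrees Fahrenheit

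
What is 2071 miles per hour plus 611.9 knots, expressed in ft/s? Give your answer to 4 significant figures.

4070 feet per second

2071 mph = 3037.47 ft/s and 611.9 kn = 1032.77 ft/s.
3037.47 + 1032.77 ≈ 4070 ft/s.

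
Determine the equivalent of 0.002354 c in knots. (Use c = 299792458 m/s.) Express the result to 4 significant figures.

1.372 × 10^6 knots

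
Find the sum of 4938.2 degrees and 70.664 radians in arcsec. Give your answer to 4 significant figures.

3.235e+7 arcsec

4938.2 ° = 1.77775e+7 arcsec and 70.664 rad = 1.45755e+7 arcsec.
1.77775e+7 + 1.45755e+7 ≈ 3.235e+7 arcsec.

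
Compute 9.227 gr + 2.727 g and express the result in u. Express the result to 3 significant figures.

9.227 gr = 3.60064 × 10^23 u and 2.727 g = 1.64224 × 10^24 u.
3.60064 × 10^23 + 1.64224 × 10^24 ≈ 2.00 × 10^24 u.

2.00 × 10^24 u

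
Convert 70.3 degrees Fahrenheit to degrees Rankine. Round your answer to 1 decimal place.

°R = °F + 459.67.
Applying the formula gives 530.0 °R.

530.0 degrees Rankine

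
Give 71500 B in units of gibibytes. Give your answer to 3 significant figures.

1 byte = 9.31323e-10 gibibytes.
Thus 71500 × 9.31323e-10 ≈ 6.66e-5 GiB.

6.66e-5 GiB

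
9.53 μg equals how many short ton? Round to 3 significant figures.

1.05e-11 short ton

1 microgram = 1.10231e-12 short ton.
Thus 9.53 × 1.10231e-12 ≈ 1.05e-11 short ton.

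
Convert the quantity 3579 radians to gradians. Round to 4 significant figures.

1 radian = 63.6620 gradians.
So 3579 × 63.6620 ≈ 227800 grad.

227800 grad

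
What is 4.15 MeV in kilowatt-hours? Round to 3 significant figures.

1.85e-19 kWh

1 MeV = 4.45049e-20 kWh.
Thus 4.15 × 4.45049e-20 ≈ 1.85e-19 kWh.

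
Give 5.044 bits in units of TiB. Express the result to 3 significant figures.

5.73 × 10^-13 TiB

1 bit = 1.13687 × 10^-13 TiB.
So 5.044 × 1.13687 × 10^-13 ≈ 5.73 × 10^-13 TiB.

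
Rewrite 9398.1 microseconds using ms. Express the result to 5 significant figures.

9.3981 ms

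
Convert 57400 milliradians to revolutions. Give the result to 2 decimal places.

1 mrad = 0.000159155 rev.
So 57400 × 0.000159155 ≈ 9.14 rev.

9.14 rev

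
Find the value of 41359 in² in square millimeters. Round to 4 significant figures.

1 square inch = 645.160 square millimeters.
41359 × 645.160 ≈ 2.668 × 10^7 mm².

2.668 × 10^7 square millimeters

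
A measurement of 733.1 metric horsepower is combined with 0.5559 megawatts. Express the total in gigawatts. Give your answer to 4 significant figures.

733.1 PS = 0.000539194 GW and 0.5559 MW = 0.000555900 GW.
0.000539194 + 0.000555900 ≈ 0.001095 GW.

0.001095 GW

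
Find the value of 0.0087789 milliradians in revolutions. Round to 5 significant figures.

1.3972e-6 rev

1 mrad = 0.000159155 revolutions.
0.0087789 × 0.000159155 ≈ 1.3972e-6 rev.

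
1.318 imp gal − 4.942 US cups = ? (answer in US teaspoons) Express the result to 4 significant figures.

1.318 imp gal = 1215.63 US tsp and 4.942 US cup = 237.216 US tsp.
1215.63 − 237.216 ≈ 978.4 US tsp.

978.4 US tsp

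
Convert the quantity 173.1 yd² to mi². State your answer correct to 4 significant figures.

5.588e-5 square miles

1 square yard = 3.22831e-7 mi².
173.1 × 3.22831e-7 ≈ 5.588e-5 mi².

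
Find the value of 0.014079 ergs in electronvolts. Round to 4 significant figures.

1 erg = 6.24151e+11 electronvolts.
Thus 0.014079 × 6.24151e+11 ≈ 8.787e+9 eV.

8.787e+9 eV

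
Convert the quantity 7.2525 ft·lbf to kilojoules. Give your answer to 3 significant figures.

0.00983 kilojoules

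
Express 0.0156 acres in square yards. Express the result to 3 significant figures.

1 acre = 4840.00 yd².
So 0.0156 × 4840.00 ≈ 75.5 yd².

75.5 yd²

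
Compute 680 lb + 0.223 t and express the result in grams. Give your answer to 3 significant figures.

680 lb = 308443 g and 0.223 t = 223000 g.
308443 + 223000 ≈ 531000 g.

531000 g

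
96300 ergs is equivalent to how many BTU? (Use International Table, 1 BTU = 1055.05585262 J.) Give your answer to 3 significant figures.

9.13 × 10^-6 BTU

1 erg = 9.47817 × 10^-11 BTU.
96300 × 9.47817 × 10^-11 ≈ 9.13 × 10^-6 BTU.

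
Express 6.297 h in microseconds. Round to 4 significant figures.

2.267 × 10^10 μs

1 hour = 3.60000 × 10^9 μs.
Then 6.297 × 3.60000 × 10^9 ≈ 2.267 × 10^10 μs.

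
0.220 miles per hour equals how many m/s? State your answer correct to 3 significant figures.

1 mph = 0.447040 m/s.
So 0.220 × 0.447040 ≈ 0.0983 m/s.

0.0983 meters per second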